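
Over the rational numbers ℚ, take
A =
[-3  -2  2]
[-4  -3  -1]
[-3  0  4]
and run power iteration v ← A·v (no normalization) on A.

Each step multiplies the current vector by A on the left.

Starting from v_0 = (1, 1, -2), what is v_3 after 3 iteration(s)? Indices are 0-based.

v_0 = (1, 1, -2).
v_1 = A·v_0 = (-9, -5, -11).
v_2 = A·v_1 = (15, 62, -17).
v_3 = A·v_2 = (-203, -229, -113).

v_3 = (-203, -229, -113)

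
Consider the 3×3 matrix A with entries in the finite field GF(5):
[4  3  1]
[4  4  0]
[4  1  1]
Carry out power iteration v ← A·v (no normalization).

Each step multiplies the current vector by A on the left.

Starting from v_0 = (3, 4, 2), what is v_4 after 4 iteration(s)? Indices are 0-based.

v_0 = (3, 4, 2).
v_1 = A·v_0 = (1, 3, 3).
v_2 = A·v_1 = (1, 1, 0).
v_3 = A·v_2 = (2, 3, 0).
v_4 = A·v_3 = (2, 0, 1).

v_4 = (2, 0, 1)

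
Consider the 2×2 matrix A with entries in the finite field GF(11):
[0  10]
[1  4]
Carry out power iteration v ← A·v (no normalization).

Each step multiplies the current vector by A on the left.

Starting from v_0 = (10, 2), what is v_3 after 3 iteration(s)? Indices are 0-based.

v_0 = (10, 2).
v_1 = A·v_0 = (9, 7).
v_2 = A·v_1 = (4, 4).
v_3 = A·v_2 = (7, 9).

v_3 = (7, 9)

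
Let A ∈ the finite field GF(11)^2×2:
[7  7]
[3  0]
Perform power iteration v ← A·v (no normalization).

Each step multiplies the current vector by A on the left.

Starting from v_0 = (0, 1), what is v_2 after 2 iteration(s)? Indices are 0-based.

v_0 = (0, 1).
v_1 = A·v_0 = (7, 0).
v_2 = A·v_1 = (5, 10).

v_2 = (5, 10)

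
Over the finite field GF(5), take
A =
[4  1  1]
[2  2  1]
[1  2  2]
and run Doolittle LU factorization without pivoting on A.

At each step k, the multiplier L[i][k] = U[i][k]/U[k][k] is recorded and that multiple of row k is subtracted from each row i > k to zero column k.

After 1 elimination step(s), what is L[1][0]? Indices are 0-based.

L[1][0] = 3

[col 0] pivot 4
  R1 -= 3*R0 → (0, 4, 3)  (L[1][0] := 3)
  R2 -= 4*R0 → (0, 3, 3)  (L[2][0] := 4)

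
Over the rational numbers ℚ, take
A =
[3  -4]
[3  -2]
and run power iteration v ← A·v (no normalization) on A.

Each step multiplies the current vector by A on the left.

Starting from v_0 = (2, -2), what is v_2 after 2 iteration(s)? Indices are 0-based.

v_0 = (2, -2).
v_1 = A·v_0 = (14, 10).
v_2 = A·v_1 = (2, 22).

v_2 = (2, 22)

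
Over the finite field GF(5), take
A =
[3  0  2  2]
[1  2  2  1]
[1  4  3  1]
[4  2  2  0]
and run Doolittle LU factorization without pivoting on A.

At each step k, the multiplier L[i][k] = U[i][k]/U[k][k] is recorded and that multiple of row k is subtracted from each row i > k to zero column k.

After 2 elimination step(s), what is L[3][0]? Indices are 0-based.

L[3][0] = 3

Step 1: pivot at (0,0) is 3.
  row1 ← row1 − (2)·row0  ⇒  L[1][0]=2, U row1=(0, 2, 3, 2)
  row2 ← row2 − (2)·row0  ⇒  L[2][0]=2, U row2=(0, 4, 4, 2)
  row3 ← row3 − (3)·row0  ⇒  L[3][0]=3, U row3=(0, 2, 1, 4)
Step 2: pivot at (1,1) is 2.
  row2 ← row2 − (2)·row1  ⇒  L[2][1]=2, U row2=(0, 0, 3, 3)
  row3 ← row3 − (1)·row1  ⇒  L[3][1]=1, U row3=(0, 0, 3, 2)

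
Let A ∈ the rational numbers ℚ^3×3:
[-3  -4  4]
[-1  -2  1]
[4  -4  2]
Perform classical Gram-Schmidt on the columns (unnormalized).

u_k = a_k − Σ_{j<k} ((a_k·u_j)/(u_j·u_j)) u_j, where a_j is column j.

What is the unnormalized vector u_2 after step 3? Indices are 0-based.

Step 1: u_0 = a_0 = (-3, -1, 4).
Step 2: u_1 = a_1 − (-1/13)·u_0 = (-55/13, -27/13, -48/13).
Step 3: u_2 = a_2 − (-5/26)·u_0 − (-343/466)·u_1 = (72/233, -168/233, 12/233).

u_2 = (72/233, -168/233, 12/233)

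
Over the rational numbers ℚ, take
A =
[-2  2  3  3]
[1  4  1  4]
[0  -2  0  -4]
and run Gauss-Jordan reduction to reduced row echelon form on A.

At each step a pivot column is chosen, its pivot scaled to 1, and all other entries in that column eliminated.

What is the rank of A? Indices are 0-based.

[1] R0 /= -2  ⇒  (1, -1, -3/2, -3/2)
     R1 -= 1·R0  ⇒  (0, 5, 5/2, 11/2)
[2] R1 /= 5  ⇒  (0, 1, 1/2, 11/10)
     R0 -= -1·R1  ⇒  (1, 0, -1, -2/5)
     R2 -= -2·R1  ⇒  (0, 0, 1, -9/5)
[3] R2 /= 1  ⇒  (0, 0, 1, -9/5)
     R0 -= -1·R2  ⇒  (1, 0, 0, -11/5)
     R1 -= 1/2·R2  ⇒  (0, 1, 0, 2)

rank = 3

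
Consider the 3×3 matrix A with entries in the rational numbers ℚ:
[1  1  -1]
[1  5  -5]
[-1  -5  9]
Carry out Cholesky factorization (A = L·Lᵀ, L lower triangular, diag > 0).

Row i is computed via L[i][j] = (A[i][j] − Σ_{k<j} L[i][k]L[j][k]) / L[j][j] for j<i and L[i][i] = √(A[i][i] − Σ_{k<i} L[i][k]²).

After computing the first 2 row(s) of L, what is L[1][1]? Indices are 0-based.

Step 1: L[0][0] = √(1) = 1.
  L[1][0] = (1) / L[0][0] = 1.
Step 2: L[1][1] = √(4) = 2.

L[1][1] = 2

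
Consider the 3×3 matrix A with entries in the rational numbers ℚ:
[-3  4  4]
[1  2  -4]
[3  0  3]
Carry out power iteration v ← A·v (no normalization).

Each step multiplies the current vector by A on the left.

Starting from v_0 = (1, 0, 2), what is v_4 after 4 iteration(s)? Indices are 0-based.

v_4 = (-667, -941, 342)

v_0 = (1, 0, 2).
v_1 = A·v_0 = (5, -7, 9).
v_2 = A·v_1 = (-7, -45, 42).
v_3 = A·v_2 = (9, -265, 105).
v_4 = A·v_3 = (-667, -941, 342).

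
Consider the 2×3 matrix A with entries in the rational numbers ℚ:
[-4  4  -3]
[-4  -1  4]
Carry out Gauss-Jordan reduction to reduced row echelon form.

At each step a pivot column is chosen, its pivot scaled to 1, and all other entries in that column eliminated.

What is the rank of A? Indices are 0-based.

rank = 2

[1] R0 /= -4  ⇒  (1, -1, 3/4)
     R1 -= -4·R0  ⇒  (0, -5, 7)
[2] R1 /= -5  ⇒  (0, 1, -7/5)
     R0 -= -1·R1  ⇒  (1, 0, -13/20)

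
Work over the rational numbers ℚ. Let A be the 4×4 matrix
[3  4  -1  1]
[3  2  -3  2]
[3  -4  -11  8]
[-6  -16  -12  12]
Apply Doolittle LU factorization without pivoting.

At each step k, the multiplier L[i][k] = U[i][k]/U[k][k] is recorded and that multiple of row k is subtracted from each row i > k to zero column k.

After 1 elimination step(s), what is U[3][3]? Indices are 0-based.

U[3][3] = 14

k=0: U[0][0]=3
  eliminate (1,0): mult=1, new row 1: (0, -2, -2, 1); set L[1][0]=1
  eliminate (2,0): mult=1, new row 2: (0, -8, -10, 7); set L[2][0]=1
  eliminate (3,0): mult=-2, new row 3: (0, -8, -14, 14); set L[3][0]=-2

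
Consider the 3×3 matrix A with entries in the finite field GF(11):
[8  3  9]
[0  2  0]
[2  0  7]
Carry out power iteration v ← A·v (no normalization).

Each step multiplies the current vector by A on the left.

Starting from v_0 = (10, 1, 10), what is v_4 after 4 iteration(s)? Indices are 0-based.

v_4 = (1, 5, 10)

v_0 = (10, 1, 10).
v_1 = A·v_0 = (8, 2, 2).
v_2 = A·v_1 = (0, 4, 8).
v_3 = A·v_2 = (7, 8, 1).
v_4 = A·v_3 = (1, 5, 10).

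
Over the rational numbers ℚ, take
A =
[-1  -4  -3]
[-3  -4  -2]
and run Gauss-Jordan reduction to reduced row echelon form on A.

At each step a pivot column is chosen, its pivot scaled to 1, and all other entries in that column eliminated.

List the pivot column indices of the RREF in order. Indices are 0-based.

pivot columns: 0, 1

pivot(0,0)=-1: scale R0 → (1, 4, 3)
  clear (1,0): R1 −= (-3)R0 → (0, 8, 7)
pivot(1,1)=8: scale R1 → (0, 1, 7/8)
  clear (0,1): R0 −= (4)R1 → (1, 0, -1/2)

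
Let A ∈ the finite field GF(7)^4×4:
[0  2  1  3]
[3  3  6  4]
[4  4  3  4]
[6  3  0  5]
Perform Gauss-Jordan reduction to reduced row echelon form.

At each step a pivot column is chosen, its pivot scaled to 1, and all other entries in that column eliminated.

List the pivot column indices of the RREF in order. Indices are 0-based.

step 1: exchange rows 0,1
step 1: normalize row 0 (÷3) = (1, 1, 2, 6)
  row 2: subtract 4×row0 = (0, 0, 2, 1)
  row 3: subtract 6×row0 = (0, 4, 2, 4)
step 2: normalize row 1 (÷2) = (0, 1, 4, 5)
  row 0: subtract 1×row1 = (1, 0, 5, 1)
  row 3: subtract 4×row1 = (0, 0, 0, 5)
step 3: normalize row 2 (÷2) = (0, 0, 1, 4)
  row 0: subtract 5×row2 = (1, 0, 0, 2)
  row 1: subtract 4×row2 = (0, 1, 0, 3)
step 4: normalize row 3 (÷5) = (0, 0, 0, 1)
  row 0: subtract 2×row3 = (1, 0, 0, 0)
  row 1: subtract 3×row3 = (0, 1, 0, 0)
  row 2: subtract 4×row3 = (0, 0, 1, 0)

pivot columns: 0, 1, 2, 3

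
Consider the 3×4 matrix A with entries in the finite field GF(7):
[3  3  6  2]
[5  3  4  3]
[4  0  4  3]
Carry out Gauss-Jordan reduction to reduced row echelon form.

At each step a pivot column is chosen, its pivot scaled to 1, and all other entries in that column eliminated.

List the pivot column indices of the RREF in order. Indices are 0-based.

pivot columns: 0, 1, 2

step 1: normalize row 0 (÷3) = (1, 1, 2, 3)
  row 1: subtract 5×row0 = (0, 5, 1, 2)
  row 2: subtract 4×row0 = (0, 3, 3, 5)
step 2: normalize row 1 (÷5) = (0, 1, 3, 6)
  row 0: subtract 1×row1 = (1, 0, 6, 4)
  row 2: subtract 3×row1 = (0, 0, 1, 1)
step 3: normalize row 2 (÷1) = (0, 0, 1, 1)
  row 0: subtract 6×row2 = (1, 0, 0, 5)
  row 1: subtract 3×row2 = (0, 1, 0, 3)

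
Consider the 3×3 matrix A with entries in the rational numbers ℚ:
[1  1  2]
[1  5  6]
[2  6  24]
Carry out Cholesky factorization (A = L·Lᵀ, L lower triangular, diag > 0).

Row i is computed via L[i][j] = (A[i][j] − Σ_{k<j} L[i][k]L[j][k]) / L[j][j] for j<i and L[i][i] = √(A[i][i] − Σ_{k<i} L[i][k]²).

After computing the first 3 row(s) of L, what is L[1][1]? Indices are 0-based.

Step 1: L[0][0] = √(1) = 1.
  L[1][0] = (1) / L[0][0] = 1.
Step 2: L[1][1] = √(4) = 2.
  L[2][0] = (2) / L[0][0] = 2.
  L[2][1] = (4) / L[1][1] = 2.
Step 3: L[2][2] = √(16) = 4.

L[1][1] = 2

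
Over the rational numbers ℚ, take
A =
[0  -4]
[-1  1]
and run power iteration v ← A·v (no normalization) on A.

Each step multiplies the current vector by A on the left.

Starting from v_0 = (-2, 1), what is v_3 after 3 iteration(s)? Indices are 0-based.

v_3 = (-28, 19)

v_0 = (-2, 1).
v_1 = A·v_0 = (-4, 3).
v_2 = A·v_1 = (-12, 7).
v_3 = A·v_2 = (-28, 19).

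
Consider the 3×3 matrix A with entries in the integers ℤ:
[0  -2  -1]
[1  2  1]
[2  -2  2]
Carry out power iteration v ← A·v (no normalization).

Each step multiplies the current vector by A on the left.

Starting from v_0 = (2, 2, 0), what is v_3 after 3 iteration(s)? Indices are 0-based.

v_0 = (2, 2, 0).
v_1 = A·v_0 = (-4, 6, 0).
v_2 = A·v_1 = (-12, 8, -20).
v_3 = A·v_2 = (4, -16, -80).

v_3 = (4, -16, -80)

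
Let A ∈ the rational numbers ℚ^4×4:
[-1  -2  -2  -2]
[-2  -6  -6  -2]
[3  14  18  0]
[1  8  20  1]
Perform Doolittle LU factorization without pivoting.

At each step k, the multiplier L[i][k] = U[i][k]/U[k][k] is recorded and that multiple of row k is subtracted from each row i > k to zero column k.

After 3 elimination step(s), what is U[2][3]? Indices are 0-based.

U[2][3] = 2

k=0: U[0][0]=-1
  eliminate (1,0): mult=2, new row 1: (0, -2, -2, 2); set L[1][0]=2
  eliminate (2,0): mult=-3, new row 2: (0, 8, 12, -6); set L[2][0]=-3
  eliminate (3,0): mult=-1, new row 3: (0, 6, 18, -1); set L[3][0]=-1
k=1: U[1][1]=-2
  eliminate (2,1): mult=-4, new row 2: (0, 0, 4, 2); set L[2][1]=-4
  eliminate (3,1): mult=-3, new row 3: (0, 0, 12, 5); set L[3][1]=-3
k=2: U[2][2]=4
  eliminate (3,2): mult=3, new row 3: (0, 0, 0, -1); set L[3][2]=3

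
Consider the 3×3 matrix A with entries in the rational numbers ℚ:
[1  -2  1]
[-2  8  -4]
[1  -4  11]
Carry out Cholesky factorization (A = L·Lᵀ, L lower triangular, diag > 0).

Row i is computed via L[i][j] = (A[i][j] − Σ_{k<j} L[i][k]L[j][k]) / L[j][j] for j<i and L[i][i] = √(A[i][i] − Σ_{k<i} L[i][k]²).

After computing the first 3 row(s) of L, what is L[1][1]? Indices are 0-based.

L[1][1] = 2

Step 1: L[0][0] = √(1) = 1.
  L[1][0] = (-2) / L[0][0] = -2.
Step 2: L[1][1] = √(4) = 2.
  L[2][0] = (1) / L[0][0] = 1.
  L[2][1] = (-2) / L[1][1] = -1.
Step 3: L[2][2] = √(9) = 3.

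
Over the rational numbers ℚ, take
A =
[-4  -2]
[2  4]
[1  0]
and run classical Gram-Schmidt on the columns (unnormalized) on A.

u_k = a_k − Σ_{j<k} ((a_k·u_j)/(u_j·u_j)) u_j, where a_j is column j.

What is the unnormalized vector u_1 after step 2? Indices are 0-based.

u_1 = (22/21, 52/21, -16/21)

Step 1: u_0 = a_0 = (-4, 2, 1).
Step 2: u_1 = a_1 − (16/21)·u_0 = (22/21, 52/21, -16/21).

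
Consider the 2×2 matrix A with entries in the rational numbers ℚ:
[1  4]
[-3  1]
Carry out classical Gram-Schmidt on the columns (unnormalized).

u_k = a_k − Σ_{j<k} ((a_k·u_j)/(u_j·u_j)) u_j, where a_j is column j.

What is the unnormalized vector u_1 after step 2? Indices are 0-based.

u_1 = (39/10, 13/10)

Step 1: u_0 = a_0 = (1, -3).
Step 2: u_1 = a_1 − (1/10)·u_0 = (39/10, 13/10).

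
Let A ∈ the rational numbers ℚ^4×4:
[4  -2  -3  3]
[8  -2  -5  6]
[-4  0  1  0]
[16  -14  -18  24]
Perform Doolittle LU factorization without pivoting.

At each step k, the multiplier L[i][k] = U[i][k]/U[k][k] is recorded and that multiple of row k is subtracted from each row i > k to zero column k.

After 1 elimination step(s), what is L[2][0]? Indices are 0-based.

k=0: U[0][0]=4
  eliminate (1,0): mult=2, new row 1: (0, 2, 1, 0); set L[1][0]=2
  eliminate (2,0): mult=-1, new row 2: (0, -2, -2, 3); set L[2][0]=-1
  eliminate (3,0): mult=4, new row 3: (0, -6, -6, 12); set L[3][0]=4

L[2][0] = -1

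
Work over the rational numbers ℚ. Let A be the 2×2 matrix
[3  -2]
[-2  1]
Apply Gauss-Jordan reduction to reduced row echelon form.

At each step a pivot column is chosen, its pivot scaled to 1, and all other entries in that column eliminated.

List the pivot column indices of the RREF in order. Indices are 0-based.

pivot columns: 0, 1

[1] R0 /= 3  ⇒  (1, -2/3)
     R1 -= -2·R0  ⇒  (0, -1/3)
[2] R1 /= -1/3  ⇒  (0, 1)
     R0 -= -2/3·R1  ⇒  (1, 0)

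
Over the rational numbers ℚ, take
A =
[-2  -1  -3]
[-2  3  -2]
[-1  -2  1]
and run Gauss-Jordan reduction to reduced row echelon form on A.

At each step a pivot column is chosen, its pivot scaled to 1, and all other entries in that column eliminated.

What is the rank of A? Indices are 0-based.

step 1: normalize row 0 (÷-2) = (1, 1/2, 3/2)
  row 1: subtract -2×row0 = (0, 4, 1)
  row 2: subtract -1×row0 = (0, -3/2, 5/2)
step 2: normalize row 1 (÷4) = (0, 1, 1/4)
  row 0: subtract 1/2×row1 = (1, 0, 11/8)
  row 2: subtract -3/2×row1 = (0, 0, 23/8)
step 3: normalize row 2 (÷23/8) = (0, 0, 1)
  row 0: subtract 11/8×row2 = (1, 0, 0)
  row 1: subtract 1/4×row2 = (0, 1, 0)

rank = 3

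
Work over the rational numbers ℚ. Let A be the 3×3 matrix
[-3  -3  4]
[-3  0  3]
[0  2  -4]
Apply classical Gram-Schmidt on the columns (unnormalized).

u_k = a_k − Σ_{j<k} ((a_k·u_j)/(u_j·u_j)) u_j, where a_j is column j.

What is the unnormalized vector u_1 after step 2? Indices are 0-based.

Step 1: u_0 = a_0 = (-3, -3, 0).
Step 2: u_1 = a_1 − (1/2)·u_0 = (-3/2, 3/2, 2).

u_1 = (-3/2, 3/2, 2)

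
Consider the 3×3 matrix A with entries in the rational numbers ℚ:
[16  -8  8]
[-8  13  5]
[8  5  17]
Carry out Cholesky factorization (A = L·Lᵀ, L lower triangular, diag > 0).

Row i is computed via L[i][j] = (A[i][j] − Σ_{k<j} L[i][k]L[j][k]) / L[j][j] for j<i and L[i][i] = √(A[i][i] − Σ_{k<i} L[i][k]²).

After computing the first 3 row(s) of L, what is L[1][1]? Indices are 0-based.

L[1][1] = 3

Step 1: L[0][0] = √(16) = 4.
  L[1][0] = (-8) / L[0][0] = -2.
Step 2: L[1][1] = √(9) = 3.
  L[2][0] = (8) / L[0][0] = 2.
  L[2][1] = (9) / L[1][1] = 3.
Step 3: L[2][2] = √(4) = 2.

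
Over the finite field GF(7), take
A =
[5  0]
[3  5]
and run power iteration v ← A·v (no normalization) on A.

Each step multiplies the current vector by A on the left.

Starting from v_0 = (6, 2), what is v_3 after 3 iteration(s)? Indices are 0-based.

v_3 = (1, 4)

v_0 = (6, 2).
v_1 = A·v_0 = (2, 0).
v_2 = A·v_1 = (3, 6).
v_3 = A·v_2 = (1, 4).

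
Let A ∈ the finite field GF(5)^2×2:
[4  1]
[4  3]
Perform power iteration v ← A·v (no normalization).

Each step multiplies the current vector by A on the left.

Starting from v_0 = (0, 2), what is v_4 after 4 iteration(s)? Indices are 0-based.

v_0 = (0, 2).
v_1 = A·v_0 = (2, 1).
v_2 = A·v_1 = (4, 1).
v_3 = A·v_2 = (2, 4).
v_4 = A·v_3 = (2, 0).

v_4 = (2, 0)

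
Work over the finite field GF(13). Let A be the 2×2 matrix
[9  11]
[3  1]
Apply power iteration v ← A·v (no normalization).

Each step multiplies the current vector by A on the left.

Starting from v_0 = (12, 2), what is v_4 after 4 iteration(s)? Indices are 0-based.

v_4 = (1, 0)

v_0 = (12, 2).
v_1 = A·v_0 = (0, 12).
v_2 = A·v_1 = (2, 12).
v_3 = A·v_2 = (7, 5).
v_4 = A·v_3 = (1, 0).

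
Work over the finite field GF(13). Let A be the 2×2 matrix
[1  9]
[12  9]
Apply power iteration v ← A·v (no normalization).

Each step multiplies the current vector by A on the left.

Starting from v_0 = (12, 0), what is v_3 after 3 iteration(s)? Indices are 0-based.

v_0 = (12, 0).
v_1 = A·v_0 = (12, 1).
v_2 = A·v_1 = (8, 10).
v_3 = A·v_2 = (7, 4).

v_3 = (7, 4)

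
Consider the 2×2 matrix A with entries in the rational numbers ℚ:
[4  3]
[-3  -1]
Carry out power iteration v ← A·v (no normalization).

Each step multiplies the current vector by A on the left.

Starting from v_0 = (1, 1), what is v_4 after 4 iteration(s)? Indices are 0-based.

v_0 = (1, 1).
v_1 = A·v_0 = (7, -4).
v_2 = A·v_1 = (16, -17).
v_3 = A·v_2 = (13, -31).
v_4 = A·v_3 = (-41, -8).

v_4 = (-41, -8)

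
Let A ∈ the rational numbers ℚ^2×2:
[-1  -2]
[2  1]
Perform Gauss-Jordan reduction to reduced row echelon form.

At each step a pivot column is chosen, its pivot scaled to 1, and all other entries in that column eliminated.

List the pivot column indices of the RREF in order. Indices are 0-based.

[1] R0 /= -1  ⇒  (1, 2)
     R1 -= 2·R0  ⇒  (0, -3)
[2] R1 /= -3  ⇒  (0, 1)
     R0 -= 2·R1  ⇒  (1, 0)

pivot columns: 0, 1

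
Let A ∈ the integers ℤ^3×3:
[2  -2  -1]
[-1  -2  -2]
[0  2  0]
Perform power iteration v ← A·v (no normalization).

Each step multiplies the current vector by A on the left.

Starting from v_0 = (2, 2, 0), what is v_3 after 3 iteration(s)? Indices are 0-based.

v_3 = (20, 8, 8)

v_0 = (2, 2, 0).
v_1 = A·v_0 = (0, -6, 4).
v_2 = A·v_1 = (8, 4, -12).
v_3 = A·v_2 = (20, 8, 8).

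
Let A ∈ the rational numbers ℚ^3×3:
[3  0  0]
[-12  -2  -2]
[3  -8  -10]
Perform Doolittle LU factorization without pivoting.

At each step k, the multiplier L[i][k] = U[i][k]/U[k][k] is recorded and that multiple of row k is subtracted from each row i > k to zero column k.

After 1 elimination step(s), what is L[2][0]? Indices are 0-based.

L[2][0] = 1

[col 0] pivot 3
  R1 -= -4*R0 → (0, -2, -2)  (L[1][0] := -4)
  R2 -= 1*R0 → (0, -8, -10)  (L[2][0] := 1)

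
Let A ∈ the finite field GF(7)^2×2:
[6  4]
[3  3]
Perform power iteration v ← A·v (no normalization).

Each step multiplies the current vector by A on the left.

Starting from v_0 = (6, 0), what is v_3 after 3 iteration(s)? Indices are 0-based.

v_0 = (6, 0).
v_1 = A·v_0 = (1, 4).
v_2 = A·v_1 = (1, 1).
v_3 = A·v_2 = (3, 6).

v_3 = (3, 6)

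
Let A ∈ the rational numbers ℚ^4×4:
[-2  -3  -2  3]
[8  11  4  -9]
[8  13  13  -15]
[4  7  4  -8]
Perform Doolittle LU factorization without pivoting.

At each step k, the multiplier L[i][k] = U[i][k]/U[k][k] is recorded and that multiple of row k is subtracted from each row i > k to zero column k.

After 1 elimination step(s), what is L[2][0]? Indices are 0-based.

L[2][0] = -4

k=0: U[0][0]=-2
  eliminate (1,0): mult=-4, new row 1: (0, -1, -4, 3); set L[1][0]=-4
  eliminate (2,0): mult=-4, new row 2: (0, 1, 5, -3); set L[2][0]=-4
  eliminate (3,0): mult=-2, new row 3: (0, 1, 0, -2); set L[3][0]=-2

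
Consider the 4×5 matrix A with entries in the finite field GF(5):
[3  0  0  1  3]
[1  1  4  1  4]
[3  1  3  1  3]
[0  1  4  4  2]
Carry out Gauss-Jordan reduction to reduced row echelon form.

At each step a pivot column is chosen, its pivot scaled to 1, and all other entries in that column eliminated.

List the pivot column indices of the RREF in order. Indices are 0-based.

[1] R0 /= 3  ⇒  (1, 0, 0, 2, 1)
     R1 -= 1·R0  ⇒  (0, 1, 4, 4, 3)
     R2 -= 3·R0  ⇒  (0, 1, 3, 0, 0)
[2] R1 /= 1  ⇒  (0, 1, 4, 4, 3)
     R2 -= 1·R1  ⇒  (0, 0, 4, 1, 2)
     R3 -= 1·R1  ⇒  (0, 0, 0, 0, 4)
[3] R2 /= 4  ⇒  (0, 0, 1, 4, 3)
     R1 -= 4·R2  ⇒  (0, 1, 0, 3, 1)
column 3 empty below row 3
[4] R3 /= 4  ⇒  (0, 0, 0, 0, 1)
     R0 -= 1·R3  ⇒  (1, 0, 0, 2, 0)
     R1 -= 1·R3  ⇒  (0, 1, 0, 3, 0)
     R2 -= 3·R3  ⇒  (0, 0, 1, 4, 0)

pivot columns: 0, 1, 2, 4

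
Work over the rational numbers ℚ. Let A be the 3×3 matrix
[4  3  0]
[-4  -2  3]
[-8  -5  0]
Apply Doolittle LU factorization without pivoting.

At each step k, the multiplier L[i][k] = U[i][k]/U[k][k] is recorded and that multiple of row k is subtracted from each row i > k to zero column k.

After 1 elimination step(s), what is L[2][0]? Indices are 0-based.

L[2][0] = -2

k=0: U[0][0]=4
  eliminate (1,0): mult=-1, new row 1: (0, 1, 3); set L[1][0]=-1
  eliminate (2,0): mult=-2, new row 2: (0, 1, 0); set L[2][0]=-2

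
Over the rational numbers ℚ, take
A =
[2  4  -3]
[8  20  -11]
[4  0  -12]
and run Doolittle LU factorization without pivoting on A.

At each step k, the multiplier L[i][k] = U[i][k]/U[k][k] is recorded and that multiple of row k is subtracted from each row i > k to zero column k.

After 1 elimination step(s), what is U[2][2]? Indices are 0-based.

U[2][2] = -6

Step 1: pivot at (0,0) is 2.
  row1 ← row1 − (4)·row0  ⇒  L[1][0]=4, U row1=(0, 4, 1)
  row2 ← row2 − (2)·row0  ⇒  L[2][0]=2, U row2=(0, -8, -6)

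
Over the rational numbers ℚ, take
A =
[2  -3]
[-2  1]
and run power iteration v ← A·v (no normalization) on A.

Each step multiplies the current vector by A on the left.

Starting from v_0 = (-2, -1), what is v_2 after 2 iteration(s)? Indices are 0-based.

v_2 = (-11, 5)

v_0 = (-2, -1).
v_1 = A·v_0 = (-1, 3).
v_2 = A·v_1 = (-11, 5).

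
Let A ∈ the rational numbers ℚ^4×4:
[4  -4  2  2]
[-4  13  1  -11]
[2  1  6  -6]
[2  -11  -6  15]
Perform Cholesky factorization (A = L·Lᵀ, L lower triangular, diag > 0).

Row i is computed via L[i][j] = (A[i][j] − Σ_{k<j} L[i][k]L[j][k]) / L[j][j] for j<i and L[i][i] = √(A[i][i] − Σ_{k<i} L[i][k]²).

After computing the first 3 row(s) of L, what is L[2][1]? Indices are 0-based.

L[2][1] = 1

Step 1: L[0][0] = √(4) = 2.
  L[1][0] = (-4) / L[0][0] = -2.
Step 2: L[1][1] = √(9) = 3.
  L[2][0] = (2) / L[0][0] = 1.
  L[2][1] = (3) / L[1][1] = 1.
Step 3: L[2][2] = √(4) = 2.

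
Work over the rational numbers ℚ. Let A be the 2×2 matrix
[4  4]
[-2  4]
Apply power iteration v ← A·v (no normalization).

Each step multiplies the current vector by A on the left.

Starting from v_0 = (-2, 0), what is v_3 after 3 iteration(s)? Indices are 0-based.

v_0 = (-2, 0).
v_1 = A·v_0 = (-8, 4).
v_2 = A·v_1 = (-16, 32).
v_3 = A·v_2 = (64, 160).

v_3 = (64, 160)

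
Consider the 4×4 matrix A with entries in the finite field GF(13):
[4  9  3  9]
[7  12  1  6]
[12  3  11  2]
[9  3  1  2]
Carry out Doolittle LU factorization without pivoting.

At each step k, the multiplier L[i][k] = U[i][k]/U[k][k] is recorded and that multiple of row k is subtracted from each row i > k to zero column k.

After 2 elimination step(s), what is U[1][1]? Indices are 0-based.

k=0: U[0][0]=4
  eliminate (1,0): mult=5, new row 1: (0, 6, 12, 0); set L[1][0]=5
  eliminate (2,0): mult=3, new row 2: (0, 2, 2, 1); set L[2][0]=3
  eliminate (3,0): mult=12, new row 3: (0, 12, 4, 11); set L[3][0]=12
k=1: U[1][1]=6
  eliminate (2,1): mult=9, new row 2: (0, 0, 11, 1); set L[2][1]=9
  eliminate (3,1): mult=2, new row 3: (0, 0, 6, 11); set L[3][1]=2

U[1][1] = 6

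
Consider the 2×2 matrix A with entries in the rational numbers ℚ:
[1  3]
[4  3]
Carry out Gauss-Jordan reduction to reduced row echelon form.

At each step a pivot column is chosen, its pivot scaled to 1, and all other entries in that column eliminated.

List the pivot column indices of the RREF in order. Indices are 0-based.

[1] R0 /= 1  ⇒  (1, 3)
     R1 -= 4·R0  ⇒  (0, -9)
[2] R1 /= -9  ⇒  (0, 1)
     R0 -= 3·R1  ⇒  (1, 0)

pivot columns: 0, 1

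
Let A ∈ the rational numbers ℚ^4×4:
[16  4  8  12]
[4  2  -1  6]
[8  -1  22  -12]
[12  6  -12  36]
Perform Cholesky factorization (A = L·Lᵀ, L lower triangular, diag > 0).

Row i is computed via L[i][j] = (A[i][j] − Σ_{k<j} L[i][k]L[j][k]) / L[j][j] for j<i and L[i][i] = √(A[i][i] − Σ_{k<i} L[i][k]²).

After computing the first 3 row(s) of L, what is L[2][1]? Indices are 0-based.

Step 1: L[0][0] = √(16) = 4.
  L[1][0] = (4) / L[0][0] = 1.
Step 2: L[1][1] = √(1) = 1.
  L[2][0] = (8) / L[0][0] = 2.
  L[2][1] = (-3) / L[1][1] = -3.
Step 3: L[2][2] = √(9) = 3.

L[2][1] = -3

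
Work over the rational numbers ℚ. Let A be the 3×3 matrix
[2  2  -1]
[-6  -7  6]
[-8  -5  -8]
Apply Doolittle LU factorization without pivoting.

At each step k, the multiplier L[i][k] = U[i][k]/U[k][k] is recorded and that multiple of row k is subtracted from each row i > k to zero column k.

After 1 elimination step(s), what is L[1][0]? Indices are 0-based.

[col 0] pivot 2
  R1 -= -3*R0 → (0, -1, 3)  (L[1][0] := -3)
  R2 -= -4*R0 → (0, 3, -12)  (L[2][0] := -4)

L[1][0] = -3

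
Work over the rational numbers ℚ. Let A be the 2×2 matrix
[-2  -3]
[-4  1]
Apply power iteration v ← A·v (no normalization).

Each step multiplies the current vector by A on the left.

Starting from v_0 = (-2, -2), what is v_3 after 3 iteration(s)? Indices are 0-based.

v_0 = (-2, -2).
v_1 = A·v_0 = (10, 6).
v_2 = A·v_1 = (-38, -34).
v_3 = A·v_2 = (178, 118).

v_3 = (178, 118)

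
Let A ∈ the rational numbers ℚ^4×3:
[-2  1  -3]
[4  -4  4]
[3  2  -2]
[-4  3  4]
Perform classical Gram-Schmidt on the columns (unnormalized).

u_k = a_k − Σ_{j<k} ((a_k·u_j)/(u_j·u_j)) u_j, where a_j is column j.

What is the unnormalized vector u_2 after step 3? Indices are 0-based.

Step 1: u_0 = a_0 = (-2, 4, 3, -4).
Step 2: u_1 = a_1 − (-8/15)·u_0 = (-1/15, -28/15, 18/5, 13/15).
Step 3: u_2 = a_2 − (0)·u_0 − (-55/86)·u_1 = (-785/258, 362/129, 13/43, 1175/258).

u_2 = (-785/258, 362/129, 13/43, 1175/258)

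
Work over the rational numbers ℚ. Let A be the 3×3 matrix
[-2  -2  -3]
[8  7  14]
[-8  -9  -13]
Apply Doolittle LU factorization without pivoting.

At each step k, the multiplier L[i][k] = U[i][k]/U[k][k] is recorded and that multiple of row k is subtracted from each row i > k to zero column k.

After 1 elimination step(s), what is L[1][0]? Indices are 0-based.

L[1][0] = -4

Step 1: pivot at (0,0) is -2.
  row1 ← row1 − (-4)·row0  ⇒  L[1][0]=-4, U row1=(0, -1, 2)
  row2 ← row2 − (4)·row0  ⇒  L[2][0]=4, U row2=(0, -1, -1)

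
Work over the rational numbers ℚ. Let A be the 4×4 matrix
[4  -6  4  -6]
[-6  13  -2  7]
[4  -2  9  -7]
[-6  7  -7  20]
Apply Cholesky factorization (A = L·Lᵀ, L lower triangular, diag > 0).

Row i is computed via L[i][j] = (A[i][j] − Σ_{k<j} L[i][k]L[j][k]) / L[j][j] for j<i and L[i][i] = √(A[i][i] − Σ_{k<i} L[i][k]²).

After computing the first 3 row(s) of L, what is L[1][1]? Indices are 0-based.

Step 1: L[0][0] = √(4) = 2.
  L[1][0] = (-6) / L[0][0] = -3.
Step 2: L[1][1] = √(4) = 2.
  L[2][0] = (4) / L[0][0] = 2.
  L[2][1] = (4) / L[1][1] = 2.
Step 3: L[2][2] = √(1) = 1.

L[1][1] = 2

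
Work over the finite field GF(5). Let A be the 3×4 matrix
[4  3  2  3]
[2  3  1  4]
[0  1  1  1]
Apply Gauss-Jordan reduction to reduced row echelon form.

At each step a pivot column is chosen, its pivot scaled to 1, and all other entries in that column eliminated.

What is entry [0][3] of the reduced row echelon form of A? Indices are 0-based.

step 1: normalize row 0 (÷4) = (1, 2, 3, 2)
  row 1: subtract 2×row0 = (0, 4, 0, 0)
step 2: normalize row 1 (÷4) = (0, 1, 0, 0)
  row 0: subtract 2×row1 = (1, 0, 3, 2)
  row 2: subtract 1×row1 = (0, 0, 1, 1)
step 3: normalize row 2 (÷1) = (0, 0, 1, 1)
  row 0: subtract 3×row2 = (1, 0, 0, 4)

M[0][3] = 4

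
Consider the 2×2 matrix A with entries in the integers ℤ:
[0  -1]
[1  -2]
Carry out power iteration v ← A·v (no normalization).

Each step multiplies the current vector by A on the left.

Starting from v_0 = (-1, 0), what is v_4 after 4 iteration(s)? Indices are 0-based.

v_0 = (-1, 0).
v_1 = A·v_0 = (0, -1).
v_2 = A·v_1 = (1, 2).
v_3 = A·v_2 = (-2, -3).
v_4 = A·v_3 = (3, 4).

v_4 = (3, 4)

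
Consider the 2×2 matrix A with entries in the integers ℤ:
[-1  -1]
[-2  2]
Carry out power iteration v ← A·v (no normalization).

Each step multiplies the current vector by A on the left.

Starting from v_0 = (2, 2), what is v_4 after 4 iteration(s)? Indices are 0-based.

v_4 = (4, 40)

v_0 = (2, 2).
v_1 = A·v_0 = (-4, 0).
v_2 = A·v_1 = (4, 8).
v_3 = A·v_2 = (-12, 8).
v_4 = A·v_3 = (4, 40).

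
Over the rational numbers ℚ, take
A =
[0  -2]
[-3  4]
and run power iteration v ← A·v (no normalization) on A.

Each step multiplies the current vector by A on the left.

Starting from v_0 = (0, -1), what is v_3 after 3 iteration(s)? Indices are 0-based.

v_0 = (0, -1).
v_1 = A·v_0 = (2, -4).
v_2 = A·v_1 = (8, -22).
v_3 = A·v_2 = (44, -112).

v_3 = (44, -112)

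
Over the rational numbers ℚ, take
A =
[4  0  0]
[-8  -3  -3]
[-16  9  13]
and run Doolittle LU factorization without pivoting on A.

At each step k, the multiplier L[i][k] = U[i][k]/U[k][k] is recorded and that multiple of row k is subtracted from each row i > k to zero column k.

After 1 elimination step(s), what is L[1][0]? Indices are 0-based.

[col 0] pivot 4
  R1 -= -2*R0 → (0, -3, -3)  (L[1][0] := -2)
  R2 -= -4*R0 → (0, 9, 13)  (L[2][0] := -4)

L[1][0] = -2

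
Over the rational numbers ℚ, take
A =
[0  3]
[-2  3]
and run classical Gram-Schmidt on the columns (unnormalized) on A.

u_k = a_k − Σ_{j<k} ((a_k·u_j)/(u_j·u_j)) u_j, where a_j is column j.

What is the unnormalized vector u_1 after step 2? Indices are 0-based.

Step 1: u_0 = a_0 = (0, -2).
Step 2: u_1 = a_1 − (-3/2)·u_0 = (3, 0).

u_1 = (3, 0)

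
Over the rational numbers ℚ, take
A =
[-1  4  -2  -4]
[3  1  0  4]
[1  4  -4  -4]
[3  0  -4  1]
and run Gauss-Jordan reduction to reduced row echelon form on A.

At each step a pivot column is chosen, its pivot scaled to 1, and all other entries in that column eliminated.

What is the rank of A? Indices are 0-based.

[1] R0 /= -1  ⇒  (1, -4, 2, 4)
     R1 -= 3·R0  ⇒  (0, 13, -6, -8)
     R2 -= 1·R0  ⇒  (0, 8, -6, -8)
     R3 -= 3·R0  ⇒  (0, 12, -10, -11)
[2] R1 /= 13  ⇒  (0, 1, -6/13, -8/13)
     R0 -= -4·R1  ⇒  (1, 0, 2/13, 20/13)
     R2 -= 8·R1  ⇒  (0, 0, -30/13, -40/13)
     R3 -= 12·R1  ⇒  (0, 0, -58/13, -47/13)
[3] R2 /= -30/13  ⇒  (0, 0, 1, 4/3)
     R0 -= 2/13·R2  ⇒  (1, 0, 0, 4/3)
     R1 -= -6/13·R2  ⇒  (0, 1, 0, 0)
     R3 -= -58/13·R2  ⇒  (0, 0, 0, 7/3)
[4] R3 /= 7/3  ⇒  (0, 0, 0, 1)
     R0 -= 4/3·R3  ⇒  (1, 0, 0, 0)
     R2 -= 4/3·R3  ⇒  (0, 0, 1, 0)

rank = 4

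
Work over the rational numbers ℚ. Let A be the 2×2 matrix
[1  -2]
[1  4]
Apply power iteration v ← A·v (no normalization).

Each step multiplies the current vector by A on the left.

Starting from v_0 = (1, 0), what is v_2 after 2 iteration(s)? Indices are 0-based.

v_0 = (1, 0).
v_1 = A·v_0 = (1, 1).
v_2 = A·v_1 = (-1, 5).

v_2 = (-1, 5)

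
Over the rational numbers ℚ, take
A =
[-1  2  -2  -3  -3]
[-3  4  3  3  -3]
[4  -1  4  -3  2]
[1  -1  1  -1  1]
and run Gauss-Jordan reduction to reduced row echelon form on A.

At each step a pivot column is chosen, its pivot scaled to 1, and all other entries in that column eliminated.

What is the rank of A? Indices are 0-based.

rank = 4

[1] R0 /= -1  ⇒  (1, -2, 2, 3, 3)
     R1 -= -3·R0  ⇒  (0, -2, 9, 12, 6)
     R2 -= 4·R0  ⇒  (0, 7, -4, -15, -10)
     R3 -= 1·R0  ⇒  (0, 1, -1, -4, -2)
[2] R1 /= -2  ⇒  (0, 1, -9/2, -6, -3)
     R0 -= -2·R1  ⇒  (1, 0, -7, -9, -3)
     R2 -= 7·R1  ⇒  (0, 0, 55/2, 27, 11)
     R3 -= 1·R1  ⇒  (0, 0, 7/2, 2, 1)
[3] R2 /= 55/2  ⇒  (0, 0, 1, 54/55, 2/5)
     R0 -= -7·R2  ⇒  (1, 0, 0, -117/55, -1/5)
     R1 -= -9/2·R2  ⇒  (0, 1, 0, -87/55, -6/5)
     R3 -= 7/2·R2  ⇒  (0, 0, 0, -79/55, -2/5)
[4] R3 /= -79/55  ⇒  (0, 0, 0, 1, 22/79)
     R0 -= -117/55·R3  ⇒  (1, 0, 0, 0, 31/79)
     R1 -= -87/55·R3  ⇒  (0, 1, 0, 0, -60/79)
     R2 -= 54/55·R3  ⇒  (0, 0, 1, 0, 10/79)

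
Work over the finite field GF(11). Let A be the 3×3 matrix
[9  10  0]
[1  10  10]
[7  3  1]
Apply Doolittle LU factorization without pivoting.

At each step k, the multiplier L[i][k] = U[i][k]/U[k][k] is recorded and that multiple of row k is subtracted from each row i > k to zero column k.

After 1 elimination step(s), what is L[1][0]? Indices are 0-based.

Step 1: pivot at (0,0) is 9.
  row1 ← row1 − (5)·row0  ⇒  L[1][0]=5, U row1=(0, 4, 10)
  row2 ← row2 − (2)·row0  ⇒  L[2][0]=2, U row2=(0, 5, 1)

L[1][0] = 5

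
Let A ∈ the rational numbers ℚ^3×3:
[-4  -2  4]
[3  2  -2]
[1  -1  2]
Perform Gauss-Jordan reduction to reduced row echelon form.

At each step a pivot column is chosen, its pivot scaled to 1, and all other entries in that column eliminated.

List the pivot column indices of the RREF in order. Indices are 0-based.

pivot columns: 0, 1, 2

step 1: normalize row 0 (÷-4) = (1, 1/2, -1)
  row 1: subtract 3×row0 = (0, 1/2, 1)
  row 2: subtract 1×row0 = (0, -3/2, 3)
step 2: normalize row 1 (÷1/2) = (0, 1, 2)
  row 0: subtract 1/2×row1 = (1, 0, -2)
  row 2: subtract -3/2×row1 = (0, 0, 6)
step 3: normalize row 2 (÷6) = (0, 0, 1)
  row 0: subtract -2×row2 = (1, 0, 0)
  row 1: subtract 2×row2 = (0, 1, 0)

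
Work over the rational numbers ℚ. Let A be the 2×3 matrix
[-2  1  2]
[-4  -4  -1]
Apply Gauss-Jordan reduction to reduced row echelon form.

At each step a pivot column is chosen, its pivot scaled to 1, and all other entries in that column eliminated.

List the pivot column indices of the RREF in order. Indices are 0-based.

pivot columns: 0, 1

pivot(0,0)=-2: scale R0 → (1, -1/2, -1)
  clear (1,0): R1 −= (-4)R0 → (0, -6, -5)
pivot(1,1)=-6: scale R1 → (0, 1, 5/6)
  clear (0,1): R0 −= (-1/2)R1 → (1, 0, -7/12)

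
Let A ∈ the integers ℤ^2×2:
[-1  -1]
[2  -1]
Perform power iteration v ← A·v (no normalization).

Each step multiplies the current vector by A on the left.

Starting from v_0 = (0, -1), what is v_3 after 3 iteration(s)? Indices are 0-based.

v_0 = (0, -1).
v_1 = A·v_0 = (1, 1).
v_2 = A·v_1 = (-2, 1).
v_3 = A·v_2 = (1, -5).

v_3 = (1, -5)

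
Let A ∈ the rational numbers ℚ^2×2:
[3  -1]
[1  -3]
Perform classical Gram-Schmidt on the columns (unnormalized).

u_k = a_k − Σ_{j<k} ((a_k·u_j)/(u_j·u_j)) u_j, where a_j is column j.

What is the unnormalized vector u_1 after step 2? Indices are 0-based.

u_1 = (4/5, -12/5)

Step 1: u_0 = a_0 = (3, 1).
Step 2: u_1 = a_1 − (-3/5)·u_0 = (4/5, -12/5).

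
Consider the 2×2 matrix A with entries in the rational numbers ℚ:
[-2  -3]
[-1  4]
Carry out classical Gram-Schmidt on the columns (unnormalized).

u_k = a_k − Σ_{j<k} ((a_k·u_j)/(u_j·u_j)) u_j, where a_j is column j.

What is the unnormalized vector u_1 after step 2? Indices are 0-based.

Step 1: u_0 = a_0 = (-2, -1).
Step 2: u_1 = a_1 − (2/5)·u_0 = (-11/5, 22/5).

u_1 = (-11/5, 22/5)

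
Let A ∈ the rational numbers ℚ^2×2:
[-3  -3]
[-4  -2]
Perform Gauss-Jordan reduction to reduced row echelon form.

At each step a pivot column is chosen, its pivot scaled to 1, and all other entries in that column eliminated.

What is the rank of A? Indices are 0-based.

step 1: normalize row 0 (÷-3) = (1, 1)
  row 1: subtract -4×row0 = (0, 2)
step 2: normalize row 1 (÷2) = (0, 1)
  row 0: subtract 1×row1 = (1, 0)

rank = 2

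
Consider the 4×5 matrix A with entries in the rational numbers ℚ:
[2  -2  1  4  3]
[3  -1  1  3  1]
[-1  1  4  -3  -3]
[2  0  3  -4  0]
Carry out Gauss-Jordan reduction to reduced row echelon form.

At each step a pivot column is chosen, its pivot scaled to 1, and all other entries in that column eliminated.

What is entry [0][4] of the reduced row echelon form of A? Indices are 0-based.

M[0][4] = 0

pivot(0,0)=2: scale R0 → (1, -1, 1/2, 2, 3/2)
  clear (1,0): R1 −= (3)R0 → (0, 2, -1/2, -3, -7/2)
  clear (2,0): R2 −= (-1)R0 → (0, 0, 9/2, -1, -3/2)
  clear (3,0): R3 −= (2)R0 → (0, 2, 2, -8, -3)
pivot(1,1)=2: scale R1 → (0, 1, -1/4, -3/2, -7/4)
  clear (0,1): R0 −= (-1)R1 → (1, 0, 1/4, 1/2, -1/4)
  clear (3,1): R3 −= (2)R1 → (0, 0, 5/2, -5, 1/2)
pivot(2,2)=9/2: scale R2 → (0, 0, 1, -2/9, -1/3)
  clear (0,2): R0 −= (1/4)R2 → (1, 0, 0, 5/9, -1/6)
  clear (1,2): R1 −= (-1/4)R2 → (0, 1, 0, -14/9, -11/6)
  clear (3,2): R3 −= (5/2)R2 → (0, 0, 0, -40/9, 4/3)
pivot(3,3)=-40/9: scale R3 → (0, 0, 0, 1, -3/10)
  clear (0,3): R0 −= (5/9)R3 → (1, 0, 0, 0, 0)
  clear (1,3): R1 −= (-14/9)R3 → (0, 1, 0, 0, -23/10)
  clear (2,3): R2 −= (-2/9)R3 → (0, 0, 1, 0, -2/5)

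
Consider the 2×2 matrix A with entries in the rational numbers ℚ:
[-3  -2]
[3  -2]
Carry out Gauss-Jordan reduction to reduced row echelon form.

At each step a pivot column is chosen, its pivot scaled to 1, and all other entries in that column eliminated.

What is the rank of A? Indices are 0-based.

step 1: normalize row 0 (÷-3) = (1, 2/3)
  row 1: subtract 3×row0 = (0, -4)
step 2: normalize row 1 (÷-4) = (0, 1)
  row 0: subtract 2/3×row1 = (1, 0)

rank = 2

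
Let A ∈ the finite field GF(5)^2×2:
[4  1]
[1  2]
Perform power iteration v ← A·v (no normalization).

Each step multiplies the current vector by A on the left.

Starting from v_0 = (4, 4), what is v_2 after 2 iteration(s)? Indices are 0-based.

v_0 = (4, 4).
v_1 = A·v_0 = (0, 2).
v_2 = A·v_1 = (2, 4).

v_2 = (2, 4)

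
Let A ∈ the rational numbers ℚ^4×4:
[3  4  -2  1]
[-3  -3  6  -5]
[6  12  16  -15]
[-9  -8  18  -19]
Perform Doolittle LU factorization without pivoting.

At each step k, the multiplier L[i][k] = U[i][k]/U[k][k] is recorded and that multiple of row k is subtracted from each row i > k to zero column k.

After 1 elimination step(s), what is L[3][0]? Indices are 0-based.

L[3][0] = -3

Step 1: pivot at (0,0) is 3.
  row1 ← row1 − (-1)·row0  ⇒  L[1][0]=-1, U row1=(0, 1, 4, -4)
  row2 ← row2 − (2)·row0  ⇒  L[2][0]=2, U row2=(0, 4, 20, -17)
  row3 ← row3 − (-3)·row0  ⇒  L[3][0]=-3, U row3=(0, 4, 12, -16)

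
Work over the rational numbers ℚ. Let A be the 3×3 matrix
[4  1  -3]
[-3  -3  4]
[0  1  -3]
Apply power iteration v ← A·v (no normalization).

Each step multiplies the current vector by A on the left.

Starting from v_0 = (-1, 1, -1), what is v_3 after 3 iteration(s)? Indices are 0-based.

v_3 = (12, -100, 76)

v_0 = (-1, 1, -1).
v_1 = A·v_0 = (0, -4, 4).
v_2 = A·v_1 = (-16, 28, -16).
v_3 = A·v_2 = (12, -100, 76).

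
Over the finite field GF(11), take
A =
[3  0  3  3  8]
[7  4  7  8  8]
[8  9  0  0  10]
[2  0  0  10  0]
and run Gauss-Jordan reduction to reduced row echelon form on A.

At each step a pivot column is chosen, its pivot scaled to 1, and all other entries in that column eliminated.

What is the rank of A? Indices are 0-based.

rank = 4

[1] R0 /= 3  ⇒  (1, 0, 1, 1, 10)
     R1 -= 7·R0  ⇒  (0, 4, 0, 1, 4)
     R2 -= 8·R0  ⇒  (0, 9, 3, 3, 7)
     R3 -= 2·R0  ⇒  (0, 0, 9, 8, 2)
[2] R1 /= 4  ⇒  (0, 1, 0, 3, 1)
     R2 -= 9·R1  ⇒  (0, 0, 3, 9, 9)
[3] R2 /= 3  ⇒  (0, 0, 1, 3, 3)
     R0 -= 1·R2  ⇒  (1, 0, 0, 9, 7)
     R3 -= 9·R2  ⇒  (0, 0, 0, 3, 8)
[4] R3 /= 3  ⇒  (0, 0, 0, 1, 10)
     R0 -= 9·R3  ⇒  (1, 0, 0, 0, 5)
     R1 -= 3·R3  ⇒  (0, 1, 0, 0, 4)
     R2 -= 3·R3  ⇒  (0, 0, 1, 0, 6)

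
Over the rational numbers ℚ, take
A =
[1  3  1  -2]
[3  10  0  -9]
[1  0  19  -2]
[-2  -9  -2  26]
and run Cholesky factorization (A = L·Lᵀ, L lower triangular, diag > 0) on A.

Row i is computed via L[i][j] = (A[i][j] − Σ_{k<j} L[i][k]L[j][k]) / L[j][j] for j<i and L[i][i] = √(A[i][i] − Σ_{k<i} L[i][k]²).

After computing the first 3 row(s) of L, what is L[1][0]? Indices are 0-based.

L[1][0] = 3

Step 1: L[0][0] = √(1) = 1.
  L[1][0] = (3) / L[0][0] = 3.
Step 2: L[1][1] = √(1) = 1.
  L[2][0] = (1) / L[0][0] = 1.
  L[2][1] = (-3) / L[1][1] = -3.
Step 3: L[2][2] = √(9) = 3.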